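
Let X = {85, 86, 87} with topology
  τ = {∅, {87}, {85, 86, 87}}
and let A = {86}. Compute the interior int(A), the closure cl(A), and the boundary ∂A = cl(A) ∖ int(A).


int(A) = ∅, cl(A) = {85, 86}, ∂A = {85, 86}.

Closed sets in (X, τ) are complements of opens:
  closed(X, τ) = {∅, {85, 86}, {85, 86, 87}}.
int(A) = ⋃ {U ∈ τ : U ⊆ A}. Opens contained in A: ∅.
Taking the union of these: int(A) = ∅.
cl(A) = ⋂ {C closed : A ⊆ C}. Closed sets containing A: {85, 86}, {85, 86, 87}.
Intersecting these: cl(A) = {85, 86}.
∂A = cl(A) ∖ int(A) = {85, 86} ∖ ∅ = {85, 86}.


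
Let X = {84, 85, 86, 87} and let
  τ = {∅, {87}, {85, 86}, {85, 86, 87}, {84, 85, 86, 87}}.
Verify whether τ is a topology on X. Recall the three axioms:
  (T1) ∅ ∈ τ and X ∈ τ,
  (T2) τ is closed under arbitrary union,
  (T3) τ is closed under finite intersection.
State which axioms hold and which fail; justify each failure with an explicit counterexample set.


τ IS a topology on X.

Axiom (T1): ∅ ∈ τ? Yes; X ∈ τ? Yes.
Axiom (T2/T3): check pairwise unions and intersections of members of τ.
All pairwise intersections and unions checked — each lies in τ. Therefore τ satisfies (T1), (T2), (T3): it IS a topology on X.


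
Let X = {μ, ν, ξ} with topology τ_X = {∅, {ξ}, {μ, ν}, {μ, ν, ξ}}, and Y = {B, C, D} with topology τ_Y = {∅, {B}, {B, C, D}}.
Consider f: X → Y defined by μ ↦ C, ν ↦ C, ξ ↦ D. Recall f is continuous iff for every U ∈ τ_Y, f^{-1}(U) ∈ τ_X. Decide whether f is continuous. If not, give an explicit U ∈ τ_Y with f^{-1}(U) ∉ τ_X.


f IS continuous.

Compute f^{-1}(U) for each U ∈ τ_Y:
  U = ∅: f^{-1}(U) = ∅ ∈ τ_X ✓.
  U = {B}: f^{-1}(U) = ∅ ∈ τ_X ✓.
  U = {B, C, D}: f^{-1}(U) = {μ, ν, ξ} ∈ τ_X ✓.
Every preimage lies in τ_X, so f IS continuous.


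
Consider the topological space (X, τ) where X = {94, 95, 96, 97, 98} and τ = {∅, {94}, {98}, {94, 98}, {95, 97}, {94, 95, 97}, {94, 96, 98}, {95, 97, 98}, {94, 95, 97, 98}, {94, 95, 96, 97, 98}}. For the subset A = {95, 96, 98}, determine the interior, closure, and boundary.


int(A) = {98}, cl(A) = {95, 96, 97, 98}, ∂A = {95, 96, 97}.

Closed sets in (X, τ) are complements of opens:
  closed(X, τ) = {∅, {96}, {94, 96}, {95, 97}, {96, 98}, {94, 96, 98}, {95, 96, 97}, {94, 95, 96, 97}, {95, 96, 97, 98}, {94, 95, 96, 97, 98}}.
int(A) = ⋃ {U ∈ τ : U ⊆ A}. Opens contained in A: ∅, {98}.
Taking the union of these: int(A) = {98}.
cl(A) = ⋂ {C closed : A ⊆ C}. Closed sets containing A: {95, 96, 97, 98}, {94, 95, 96, 97, 98}.
Intersecting these: cl(A) = {95, 96, 97, 98}.
∂A = cl(A) ∖ int(A) = {95, 96, 97, 98} ∖ {98} = {95, 96, 97}.


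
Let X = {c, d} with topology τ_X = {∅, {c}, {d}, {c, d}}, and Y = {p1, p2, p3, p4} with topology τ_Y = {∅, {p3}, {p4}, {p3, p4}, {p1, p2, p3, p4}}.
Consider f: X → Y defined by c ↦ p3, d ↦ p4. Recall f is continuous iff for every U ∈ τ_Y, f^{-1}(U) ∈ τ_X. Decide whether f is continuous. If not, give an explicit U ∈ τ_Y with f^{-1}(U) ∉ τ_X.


f IS continuous.

Compute f^{-1}(U) for each U ∈ τ_Y:
  U = ∅: f^{-1}(U) = ∅ ∈ τ_X ✓.
  U = {p3}: f^{-1}(U) = {c} ∈ τ_X ✓.
  U = {p4}: f^{-1}(U) = {d} ∈ τ_X ✓.
  U = {p3, p4}: f^{-1}(U) = {c, d} ∈ τ_X ✓.
  U = {p1, p2, p3, p4}: f^{-1}(U) = {c, d} ∈ τ_X ✓.
Every preimage lies in τ_X, so f IS continuous.


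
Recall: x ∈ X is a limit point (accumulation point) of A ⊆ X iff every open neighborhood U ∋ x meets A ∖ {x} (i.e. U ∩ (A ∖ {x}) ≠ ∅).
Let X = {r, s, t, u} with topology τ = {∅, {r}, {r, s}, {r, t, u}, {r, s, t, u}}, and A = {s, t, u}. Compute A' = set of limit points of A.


A' = {t, u}

For each x ∈ X, list the open sets U ∈ τ with x ∈ U, then check whether U ∩ (A ∖ {x}) ≠ ∅ for every such U.
  x = r: open {r} ∋ x has {r} ∩ (A ∖ {r}) = ∅, so x is NOT a limit point.
  x = s: open {r, s} ∋ x has {r, s} ∩ (A ∖ {s}) = ∅, so x is NOT a limit point.
  x = t: opens ∋ x are {r, t, u}, {r, s, t, u}; each meets A ∖ {t}, so x IS a limit point.
  x = u: opens ∋ x are {r, t, u}, {r, s, t, u}; each meets A ∖ {u}, so x IS a limit point.
Collecting: A' = {t, u}.


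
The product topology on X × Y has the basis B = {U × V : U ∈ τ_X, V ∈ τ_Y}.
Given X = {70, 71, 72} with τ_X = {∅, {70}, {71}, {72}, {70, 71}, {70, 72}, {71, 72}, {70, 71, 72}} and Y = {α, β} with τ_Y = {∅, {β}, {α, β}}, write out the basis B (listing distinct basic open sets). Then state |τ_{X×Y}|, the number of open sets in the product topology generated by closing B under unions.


Basis B = {∅ × ∅, {70} × {β}, {71} × {β}, {72} × {β}, {70} × {α, β}, {70, 71} × {β}, {70, 72} × {β}, {71} × {α, β}, {71, 72} × {β}, {72} × {α, β}, {70, 71, 72} × {β}, {70, 71} × {α, β}, {70, 72} × {α, β}, {71, 72} × {α, β}, {70, 71, 72} × {α, β}}; |τ_{X×Y}| = 27.

Enumerate products U × V with U ∈ τ_X, V ∈ τ_Y (deduplicated):
  ∅ × ∅ = {} (∅)
  {70} × {β} = {(70,β)}
  {71} × {β} = {(71,β)}
  {72} × {β} = {(72,β)}
  {70} × {α, β} = {(70,α), (70,β)}
  {70, 71} × {β} = {(70,β), (71,β)}
  {70, 72} × {β} = {(70,β), (72,β)}
  {71} × {α, β} = {(71,α), (71,β)}
  {71, 72} × {β} = {(71,β), (72,β)}
  {72} × {α, β} = {(72,α), (72,β)}
  {70, 71, 72} × {β} = {(70,β), (71,β), (72,β)}
  {70, 71} × {α, β} = {(70,α), (70,β), (71,α), (71,β)}
  {70, 72} × {α, β} = {(70,α), (70,β), (72,α), (72,β)}
  {71, 72} × {α, β} = {(71,α), (71,β), (72,α), (72,β)}
  {70, 71, 72} × {α, β} = {(70,α), (70,β), (71,α), (71,β), (72,α), (72,β)}
These 15 distinct sets form the basis B.
Close under arbitrary unions to get τ_{X×Y}; counting gives |τ_{X×Y}| = 27.


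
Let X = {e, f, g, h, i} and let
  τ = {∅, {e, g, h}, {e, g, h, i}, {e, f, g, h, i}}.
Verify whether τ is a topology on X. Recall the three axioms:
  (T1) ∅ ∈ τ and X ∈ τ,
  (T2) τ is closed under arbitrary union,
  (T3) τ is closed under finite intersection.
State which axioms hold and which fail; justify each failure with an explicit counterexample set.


τ IS a topology on X.

Axiom (T1): ∅ ∈ τ? Yes; X ∈ τ? Yes.
Axiom (T2/T3): check pairwise unions and intersections of members of τ.
All pairwise intersections and unions checked — each lies in τ. Therefore τ satisfies (T1), (T2), (T3): it IS a topology on X.


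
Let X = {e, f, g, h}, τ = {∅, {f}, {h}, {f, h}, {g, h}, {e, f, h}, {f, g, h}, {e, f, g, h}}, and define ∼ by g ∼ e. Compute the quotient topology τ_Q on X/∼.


X/∼ = {[e=g], [f], [h]}; |τ_Q| = 5.

Equivalence classes: [e=g], [f], [h].
Quotient map π: X → X/∼ sends e ↦ [e=g], f ↦ [f], g ↦ [e=g], h ↦ [h].
For each subset V ⊆ X/∼, compute π^{-1}(V) ⊆ X and check whether π^{-1}(V) ∈ τ. V is open in τ_Q iff π^{-1}(V) ∈ τ.
  V = {}: π^{-1}(V) = ∅ ∈ τ ✓.
  V = {[e=g]}: π^{-1}(V) = {e, g} ∉ τ ✗.
  V = {[f]}: π^{-1}(V) = {f} ∈ τ ✓.
  V = {[e=g], [f]}: π^{-1}(V) = {e, f, g} ∉ τ ✗.
  V = {[h]}: π^{-1}(V) = {h} ∈ τ ✓.
  V = {[e=g], [h]}: π^{-1}(V) = {e, g, h} ∉ τ ✗.
  V = {[f], [h]}: π^{-1}(V) = {f, h} ∈ τ ✓.
  V = {[e=g], [f], [h]}: π^{-1}(V) = {e, f, g, h} ∈ τ ✓.
Open sets in the quotient: τ_Q = {{}, {[f]}, {[h]}, {[f], [h]}, {[e=g], [f], [h]}} (5 elements).


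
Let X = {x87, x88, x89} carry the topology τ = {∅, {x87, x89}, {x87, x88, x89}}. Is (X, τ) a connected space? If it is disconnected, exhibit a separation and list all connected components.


(X, τ) is connected.

Find clopen sets (U ∈ τ with X ∖ U ∈ τ):
  U = ∅, X ∖ U = {x87, x88, x89} — both open, so U is clopen.
  U = {x87, x88, x89}, X ∖ U = ∅ — both open, so U is clopen.
Only trivial clopens (∅ and X) exist, so (X, τ) is connected.
Compute connected components by grouping points that agree on all clopens:
  component: {x87, x88, x89}


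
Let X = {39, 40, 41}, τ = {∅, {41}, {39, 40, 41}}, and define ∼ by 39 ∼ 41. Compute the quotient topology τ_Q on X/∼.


X/∼ = {[39=41], [40]}; |τ_Q| = 2.

Equivalence classes: [39=41], [40].
Quotient map π: X → X/∼ sends 39 ↦ [39=41], 40 ↦ [40], 41 ↦ [39=41].
For each subset V ⊆ X/∼, compute π^{-1}(V) ⊆ X and check whether π^{-1}(V) ∈ τ. V is open in τ_Q iff π^{-1}(V) ∈ τ.
  V = {}: π^{-1}(V) = ∅ ∈ τ ✓.
  V = {[39=41]}: π^{-1}(V) = {39, 41} ∉ τ ✗.
  V = {[40]}: π^{-1}(V) = {40} ∉ τ ✗.
  V = {[39=41], [40]}: π^{-1}(V) = {39, 40, 41} ∈ τ ✓.
Open sets in the quotient: τ_Q = {{}, {[39=41], [40]}} (2 elements).


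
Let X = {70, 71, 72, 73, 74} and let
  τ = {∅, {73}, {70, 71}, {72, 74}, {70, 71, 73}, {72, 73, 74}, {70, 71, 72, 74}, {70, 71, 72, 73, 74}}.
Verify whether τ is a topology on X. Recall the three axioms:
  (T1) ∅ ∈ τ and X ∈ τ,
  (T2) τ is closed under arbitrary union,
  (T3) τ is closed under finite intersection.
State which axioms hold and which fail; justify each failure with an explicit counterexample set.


τ IS a topology on X.

Axiom (T1): ∅ ∈ τ? Yes; X ∈ τ? Yes.
Axiom (T2/T3): check pairwise unions and intersections of members of τ.
All pairwise intersections and unions checked — each lies in τ. Therefore τ satisfies (T1), (T2), (T3): it IS a topology on X.


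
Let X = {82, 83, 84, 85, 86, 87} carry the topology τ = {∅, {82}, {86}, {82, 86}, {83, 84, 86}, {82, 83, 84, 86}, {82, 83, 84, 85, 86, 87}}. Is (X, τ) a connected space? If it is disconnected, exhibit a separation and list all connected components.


(X, τ) is connected.

Find clopen sets (U ∈ τ with X ∖ U ∈ τ):
  U = ∅, X ∖ U = {82, 83, 84, 85, 86, 87} — both open, so U is clopen.
  U = {82, 83, 84, 85, 86, 87}, X ∖ U = ∅ — both open, so U is clopen.
Only trivial clopens (∅ and X) exist, so (X, τ) is connected.
Compute connected components by grouping points that agree on all clopens:
  component: {82, 83, 84, 85, 86, 87}


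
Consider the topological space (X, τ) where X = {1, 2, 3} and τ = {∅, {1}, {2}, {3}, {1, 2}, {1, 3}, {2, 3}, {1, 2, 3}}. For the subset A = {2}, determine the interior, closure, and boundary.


int(A) = {2}, cl(A) = {2}, ∂A = ∅.

Closed sets in (X, τ) are complements of opens:
  closed(X, τ) = {∅, {1}, {2}, {3}, {1, 2}, {1, 3}, {2, 3}, {1, 2, 3}}.
int(A) = ⋃ {U ∈ τ : U ⊆ A}. Opens contained in A: ∅, {2}.
Taking the union of these: int(A) = {2}.
cl(A) = ⋂ {C closed : A ⊆ C}. Closed sets containing A: {2}, {1, 2}, {2, 3}, {1, 2, 3}.
Intersecting these: cl(A) = {2}.
∂A = cl(A) ∖ int(A) = {2} ∖ {2} = ∅.


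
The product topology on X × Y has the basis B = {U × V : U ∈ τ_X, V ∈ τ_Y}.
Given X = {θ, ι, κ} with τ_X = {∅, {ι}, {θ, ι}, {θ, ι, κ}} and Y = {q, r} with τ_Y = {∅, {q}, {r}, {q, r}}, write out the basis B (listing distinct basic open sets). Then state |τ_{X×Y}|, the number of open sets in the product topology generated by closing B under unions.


Basis B = {∅ × ∅, {ι} × {q}, {ι} × {r}, {θ, ι} × {q}, {θ, ι} × {r}, {ι} × {q, r}, {θ, ι, κ} × {q}, {θ, ι, κ} × {r}, {θ, ι} × {q, r}, {θ, ι, κ} × {q, r}}; |τ_{X×Y}| = 16.

Enumerate products U × V with U ∈ τ_X, V ∈ τ_Y (deduplicated):
  ∅ × ∅ = {} (∅)
  {ι} × {q} = {(ι,q)}
  {ι} × {r} = {(ι,r)}
  {θ, ι} × {q} = {(θ,q), (ι,q)}
  {θ, ι} × {r} = {(θ,r), (ι,r)}
  {ι} × {q, r} = {(ι,q), (ι,r)}
  {θ, ι, κ} × {q} = {(θ,q), (ι,q), (κ,q)}
  {θ, ι, κ} × {r} = {(θ,r), (ι,r), (κ,r)}
  {θ, ι} × {q, r} = {(θ,q), (θ,r), (ι,q), (ι,r)}
  {θ, ι, κ} × {q, r} = {(θ,q), (θ,r), (ι,q), (ι,r), (κ,q), (κ,r)}
These 10 distinct sets form the basis B.
Close under arbitrary unions to get τ_{X×Y}; counting gives |τ_{X×Y}| = 16.


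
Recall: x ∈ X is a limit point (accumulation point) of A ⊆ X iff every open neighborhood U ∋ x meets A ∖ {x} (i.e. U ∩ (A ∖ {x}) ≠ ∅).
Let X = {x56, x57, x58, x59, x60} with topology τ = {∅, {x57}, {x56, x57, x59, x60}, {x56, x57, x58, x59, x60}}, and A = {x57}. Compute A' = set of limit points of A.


A' = {x56, x58, x59, x60}

For each x ∈ X, list the open sets U ∈ τ with x ∈ U, then check whether U ∩ (A ∖ {x}) ≠ ∅ for every such U.
  x = x56: opens ∋ x are {x56, x57, x59, x60}, {x56, x57, x58, x59, x60}; each meets A ∖ {x56}, so x IS a limit point.
  x = x57: open {x57} ∋ x has {x57} ∩ (A ∖ {x57}) = ∅, so x is NOT a limit point.
  x = x58: opens ∋ x are {x56, x57, x58, x59, x60}; each meets A ∖ {x58}, so x IS a limit point.
  x = x59: opens ∋ x are {x56, x57, x59, x60}, {x56, x57, x58, x59, x60}; each meets A ∖ {x59}, so x IS a limit point.
  x = x60: opens ∋ x are {x56, x57, x59, x60}, {x56, x57, x58, x59, x60}; each meets A ∖ {x60}, so x IS a limit point.
Collecting: A' = {x56, x58, x59, x60}.


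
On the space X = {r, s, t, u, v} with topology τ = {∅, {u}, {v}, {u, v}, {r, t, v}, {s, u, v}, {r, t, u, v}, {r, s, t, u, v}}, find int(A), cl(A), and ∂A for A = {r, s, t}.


int(A) = ∅, cl(A) = {r, s, t}, ∂A = {r, s, t}.

Closed sets in (X, τ) are complements of opens:
  closed(X, τ) = {∅, {s}, {r, t}, {s, u}, {r, s, t}, {r, s, t, u}, {r, s, t, v}, {r, s, t, u, v}}.
int(A) = ⋃ {U ∈ τ : U ⊆ A}. Opens contained in A: ∅.
Taking the union of these: int(A) = ∅.
cl(A) = ⋂ {C closed : A ⊆ C}. Closed sets containing A: {r, s, t}, {r, s, t, u}, {r, s, t, v}, {r, s, t, u, v}.
Intersecting these: cl(A) = {r, s, t}.
∂A = cl(A) ∖ int(A) = {r, s, t} ∖ ∅ = {r, s, t}.


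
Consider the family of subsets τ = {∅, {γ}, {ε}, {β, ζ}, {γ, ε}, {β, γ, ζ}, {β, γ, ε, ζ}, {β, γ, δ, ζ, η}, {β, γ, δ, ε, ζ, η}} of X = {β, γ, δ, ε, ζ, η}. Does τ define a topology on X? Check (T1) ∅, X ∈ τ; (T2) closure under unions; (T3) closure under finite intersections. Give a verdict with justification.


τ is NOT a topology on X.

Axiom (T1): ∅ ∈ τ? Yes; X ∈ τ? Yes.
Axiom (T2/T3): check pairwise unions and intersections of members of τ.
Counterexample for (T2): {ε} ∪ {β, ζ} = {β, ε, ζ} ∉ τ. Therefore τ is NOT a topology.


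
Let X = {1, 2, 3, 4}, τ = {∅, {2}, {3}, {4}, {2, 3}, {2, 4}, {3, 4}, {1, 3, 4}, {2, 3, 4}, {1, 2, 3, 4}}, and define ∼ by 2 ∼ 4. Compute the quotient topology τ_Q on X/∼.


X/∼ = {[1], [2=4], [3]}; |τ_Q| = 5.

Equivalence classes: [1], [2=4], [3].
Quotient map π: X → X/∼ sends 1 ↦ [1], 2 ↦ [2=4], 3 ↦ [3], 4 ↦ [2=4].
For each subset V ⊆ X/∼, compute π^{-1}(V) ⊆ X and check whether π^{-1}(V) ∈ τ. V is open in τ_Q iff π^{-1}(V) ∈ τ.
  V = {}: π^{-1}(V) = ∅ ∈ τ ✓.
  V = {[1]}: π^{-1}(V) = {1} ∉ τ ✗.
  V = {[2=4]}: π^{-1}(V) = {2, 4} ∈ τ ✓.
  V = {[1], [2=4]}: π^{-1}(V) = {1, 2, 4} ∉ τ ✗.
  V = {[3]}: π^{-1}(V) = {3} ∈ τ ✓.
  V = {[1], [3]}: π^{-1}(V) = {1, 3} ∉ τ ✗.
  V = {[2=4], [3]}: π^{-1}(V) = {2, 3, 4} ∈ τ ✓.
  V = {[1], [2=4], [3]}: π^{-1}(V) = {1, 2, 3, 4} ∈ τ ✓.
Open sets in the quotient: τ_Q = {{}, {[2=4]}, {[3]}, {[2=4], [3]}, {[1], [2=4], [3]}} (5 elements).


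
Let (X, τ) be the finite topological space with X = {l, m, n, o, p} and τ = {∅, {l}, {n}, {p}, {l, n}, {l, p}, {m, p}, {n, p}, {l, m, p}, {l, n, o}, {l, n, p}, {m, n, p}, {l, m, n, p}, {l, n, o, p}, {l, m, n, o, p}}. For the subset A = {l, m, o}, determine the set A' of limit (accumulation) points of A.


A' = {o}

For each x ∈ X, list the open sets U ∈ τ with x ∈ U, then check whether U ∩ (A ∖ {x}) ≠ ∅ for every such U.
  x = l: open {l} ∋ x has {l} ∩ (A ∖ {l}) = ∅, so x is NOT a limit point.
  x = m: open {m, p} ∋ x has {m, p} ∩ (A ∖ {m}) = ∅, so x is NOT a limit point.
  x = n: open {n} ∋ x has {n} ∩ (A ∖ {n}) = ∅, so x is NOT a limit point.
  x = o: opens ∋ x are {l, n, o}, {l, n, o, p}, {l, m, n, o, p}; each meets A ∖ {o}, so x IS a limit point.
  x = p: open {p} ∋ x has {p} ∩ (A ∖ {p}) = ∅, so x is NOT a limit point.
Collecting: A' = {o}.


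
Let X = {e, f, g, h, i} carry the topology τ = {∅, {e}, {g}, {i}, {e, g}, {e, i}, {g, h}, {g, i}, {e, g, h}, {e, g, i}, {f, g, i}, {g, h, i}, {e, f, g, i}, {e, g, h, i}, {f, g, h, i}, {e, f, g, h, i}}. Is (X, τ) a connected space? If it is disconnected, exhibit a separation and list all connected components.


(X, τ) is disconnected; components = [{e}, {f, g, h, i}].

Find clopen sets (U ∈ τ with X ∖ U ∈ τ):
  U = ∅, X ∖ U = {e, f, g, h, i} — both open, so U is clopen.
  U = {e}, X ∖ U = {f, g, h, i} — both open, so U is clopen.
  U = {f, g, h, i}, X ∖ U = {e} — both open, so U is clopen.
  U = {e, f, g, h, i}, X ∖ U = ∅ — both open, so U is clopen.
Nontrivial clopen(s) exist: e.g. {e}. So (X, τ) is disconnected.
Compute connected components by grouping points that agree on all clopens:
  component: {e}
  component: {f, g, h, i}


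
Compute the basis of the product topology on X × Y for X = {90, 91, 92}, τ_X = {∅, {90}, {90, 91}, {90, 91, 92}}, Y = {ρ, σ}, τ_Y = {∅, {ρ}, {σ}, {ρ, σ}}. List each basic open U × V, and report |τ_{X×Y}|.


Basis B = {∅ × ∅, {90} × {ρ}, {90} × {σ}, {90} × {ρ, σ}, {90, 91} × {ρ}, {90, 91} × {σ}, {90, 91, 92} × {ρ}, {90, 91, 92} × {σ}, {90, 91} × {ρ, σ}, {90, 91, 92} × {ρ, σ}}; |τ_{X×Y}| = 16.

Enumerate products U × V with U ∈ τ_X, V ∈ τ_Y (deduplicated):
  ∅ × ∅ = {} (∅)
  {90} × {ρ} = {(90,ρ)}
  {90} × {σ} = {(90,σ)}
  {90} × {ρ, σ} = {(90,ρ), (90,σ)}
  {90, 91} × {ρ} = {(90,ρ), (91,ρ)}
  {90, 91} × {σ} = {(90,σ), (91,σ)}
  {90, 91, 92} × {ρ} = {(90,ρ), (91,ρ), (92,ρ)}
  {90, 91, 92} × {σ} = {(90,σ), (91,σ), (92,σ)}
  {90, 91} × {ρ, σ} = {(90,ρ), (90,σ), (91,ρ), (91,σ)}
  {90, 91, 92} × {ρ, σ} = {(90,ρ), (90,σ), (91,ρ), (91,σ), (92,ρ), (92,σ)}
These 10 distinct sets form the basis B.
Close under arbitrary unions to get τ_{X×Y}; counting gives |τ_{X×Y}| = 16.


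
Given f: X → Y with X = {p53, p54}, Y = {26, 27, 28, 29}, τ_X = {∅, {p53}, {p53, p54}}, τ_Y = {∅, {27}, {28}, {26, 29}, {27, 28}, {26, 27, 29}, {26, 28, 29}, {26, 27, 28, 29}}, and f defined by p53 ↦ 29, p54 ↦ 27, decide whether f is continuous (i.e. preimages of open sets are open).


f is NOT continuous.

Compute f^{-1}(U) for each U ∈ τ_Y:
  U = ∅: f^{-1}(U) = ∅ ∈ τ_X ✓.
  U = {27}: f^{-1}(U) = {p54} ∉ τ_X ✗.
  U = {28}: f^{-1}(U) = ∅ ∈ τ_X ✓.
  U = {26, 29}: f^{-1}(U) = {p53} ∈ τ_X ✓.
  U = {27, 28}: f^{-1}(U) = {p54} ∉ τ_X ✗.
  U = {26, 27, 29}: f^{-1}(U) = {p53, p54} ∈ τ_X ✓.
  U = {26, 28, 29}: f^{-1}(U) = {p53} ∈ τ_X ✓.
  U = {26, 27, 28, 29}: f^{-1}(U) = {p53, p54} ∈ τ_X ✓.
Found U = {27} with f^{-1}(U) = {p54} not in τ_X. Therefore f is NOT continuous.


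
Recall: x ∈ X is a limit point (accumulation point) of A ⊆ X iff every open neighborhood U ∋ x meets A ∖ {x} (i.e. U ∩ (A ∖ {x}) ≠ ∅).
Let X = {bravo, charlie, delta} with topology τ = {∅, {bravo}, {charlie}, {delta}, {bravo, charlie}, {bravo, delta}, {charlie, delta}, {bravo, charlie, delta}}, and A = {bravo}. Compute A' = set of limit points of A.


A' = ∅

For each x ∈ X, list the open sets U ∈ τ with x ∈ U, then check whether U ∩ (A ∖ {x}) ≠ ∅ for every such U.
  x = bravo: open {bravo} ∋ x has {bravo} ∩ (A ∖ {bravo}) = ∅, so x is NOT a limit point.
  x = charlie: open {charlie} ∋ x has {charlie} ∩ (A ∖ {charlie}) = ∅, so x is NOT a limit point.
  x = delta: open {delta} ∋ x has {delta} ∩ (A ∖ {delta}) = ∅, so x is NOT a limit point.
Collecting: A' = ∅.


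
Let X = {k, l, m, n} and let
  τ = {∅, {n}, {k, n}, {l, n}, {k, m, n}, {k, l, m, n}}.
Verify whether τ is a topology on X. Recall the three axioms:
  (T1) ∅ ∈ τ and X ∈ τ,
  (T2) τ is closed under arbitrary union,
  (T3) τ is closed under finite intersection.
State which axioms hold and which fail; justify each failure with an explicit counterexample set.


τ is NOT a topology on X.

Axiom (T1): ∅ ∈ τ? Yes; X ∈ τ? Yes.
Axiom (T2/T3): check pairwise unions and intersections of members of τ.
Counterexample for (T2): {k, n} ∪ {l, n} = {k, l, n} ∉ τ. Therefore τ is NOT a topology.


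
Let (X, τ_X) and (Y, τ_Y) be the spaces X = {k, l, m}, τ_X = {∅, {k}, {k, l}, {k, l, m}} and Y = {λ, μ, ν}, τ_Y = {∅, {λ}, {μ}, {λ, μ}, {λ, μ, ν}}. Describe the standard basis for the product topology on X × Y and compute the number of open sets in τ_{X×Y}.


Basis B = {∅ × ∅, {k} × {λ}, {k} × {μ}, {k} × {λ, μ}, {k, l} × {λ}, {k, l} × {μ}, {k} × {λ, μ, ν}, {k, l, m} × {λ}, {k, l, m} × {μ}, {k, l} × {λ, μ}, {k, l} × {λ, μ, ν}, {k, l, m} × {λ, μ}, {k, l, m} × {λ, μ, ν}}; |τ_{X×Y}| = 30.

Enumerate products U × V with U ∈ τ_X, V ∈ τ_Y (deduplicated):
  ∅ × ∅ = {} (∅)
  {k} × {λ} = {(k,λ)}
  {k} × {μ} = {(k,μ)}
  {k} × {λ, μ} = {(k,λ), (k,μ)}
  {k, l} × {λ} = {(k,λ), (l,λ)}
  {k, l} × {μ} = {(k,μ), (l,μ)}
  {k} × {λ, μ, ν} = {(k,λ), (k,μ), (k,ν)}
  {k, l, m} × {λ} = {(k,λ), (l,λ), (m,λ)}
  {k, l, m} × {μ} = {(k,μ), (l,μ), (m,μ)}
  {k, l} × {λ, μ} = {(k,λ), (k,μ), (l,λ), (l,μ)}
  {k, l} × {λ, μ, ν} = {(k,λ), (k,μ), (k,ν), (l,λ), (l,μ), (l,ν)}
  {k, l, m} × {λ, μ} = {(k,λ), (k,μ), (l,λ), (l,μ), (m,λ), (m,μ)}
  {k, l, m} × {λ, μ, ν} = {(k,λ), (k,μ), (k,ν), (l,λ), (l,μ), (l,ν), (m,λ), (m,μ), (m,ν)}
These 13 distinct sets form the basis B.
Close under arbitrary unions to get τ_{X×Y}; counting gives |τ_{X×Y}| = 30.


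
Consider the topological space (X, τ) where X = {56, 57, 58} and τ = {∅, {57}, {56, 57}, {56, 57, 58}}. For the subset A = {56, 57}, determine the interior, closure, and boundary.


int(A) = {56, 57}, cl(A) = {56, 57, 58}, ∂A = {58}.

Closed sets in (X, τ) are complements of opens:
  closed(X, τ) = {∅, {58}, {56, 58}, {56, 57, 58}}.
int(A) = ⋃ {U ∈ τ : U ⊆ A}. Opens contained in A: ∅, {57}, {56, 57}.
Taking the union of these: int(A) = {56, 57}.
cl(A) = ⋂ {C closed : A ⊆ C}. Closed sets containing A: {56, 57, 58}.
Intersecting these: cl(A) = {56, 57, 58}.
∂A = cl(A) ∖ int(A) = {56, 57, 58} ∖ {56, 57} = {58}.


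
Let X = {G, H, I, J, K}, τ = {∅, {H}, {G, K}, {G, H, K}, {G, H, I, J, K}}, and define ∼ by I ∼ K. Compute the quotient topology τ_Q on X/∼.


X/∼ = {[G], [H], [I=K], [J]}; |τ_Q| = 3.

Equivalence classes: [G], [H], [I=K], [J].
Quotient map π: X → X/∼ sends G ↦ [G], H ↦ [H], I ↦ [I=K], J ↦ [J], K ↦ [I=K].
For each subset V ⊆ X/∼, compute π^{-1}(V) ⊆ X and check whether π^{-1}(V) ∈ τ. V is open in τ_Q iff π^{-1}(V) ∈ τ.
  V = {}: π^{-1}(V) = ∅ ∈ τ ✓.
  V = {[G]}: π^{-1}(V) = {G} ∉ τ ✗.
  V = {[H]}: π^{-1}(V) = {H} ∈ τ ✓.
  V = {[G], [H]}: π^{-1}(V) = {G, H} ∉ τ ✗.
  V = {[I=K]}: π^{-1}(V) = {I, K} ∉ τ ✗.
  V = {[G], [I=K]}: π^{-1}(V) = {G, I, K} ∉ τ ✗.
  V = {[H], [I=K]}: π^{-1}(V) = {H, I, K} ∉ τ ✗.
  V = {[G], [H], [I=K]}: π^{-1}(V) = {G, H, I, K} ∉ τ ✗.
  V = {[J]}: π^{-1}(V) = {J} ∉ τ ✗.
  V = {[G], [J]}: π^{-1}(V) = {G, J} ∉ τ ✗.
  V = {[H], [J]}: π^{-1}(V) = {H, J} ∉ τ ✗.
  V = {[G], [H], [J]}: π^{-1}(V) = {G, H, J} ∉ τ ✗.
  V = {[I=K], [J]}: π^{-1}(V) = {I, J, K} ∉ τ ✗.
  V = {[G], [I=K], [J]}: π^{-1}(V) = {G, I, J, K} ∉ τ ✗.
  V = {[H], [I=K], [J]}: π^{-1}(V) = {H, I, J, K} ∉ τ ✗.
  V = {[G], [H], [I=K], [J]}: π^{-1}(V) = {G, H, I, J, K} ∈ τ ✓.
Open sets in the quotient: τ_Q = {{}, {[H]}, {[G], [H], [I=K], [J]}} (3 elements).


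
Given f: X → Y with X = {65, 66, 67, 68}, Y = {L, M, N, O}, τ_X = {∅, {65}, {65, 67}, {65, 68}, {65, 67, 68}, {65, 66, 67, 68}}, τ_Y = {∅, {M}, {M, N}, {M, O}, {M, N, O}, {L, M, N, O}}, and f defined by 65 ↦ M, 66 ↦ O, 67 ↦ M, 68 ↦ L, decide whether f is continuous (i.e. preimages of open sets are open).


f is NOT continuous.

Compute f^{-1}(U) for each U ∈ τ_Y:
  U = ∅: f^{-1}(U) = ∅ ∈ τ_X ✓.
  U = {M}: f^{-1}(U) = {65, 67} ∈ τ_X ✓.
  U = {M, N}: f^{-1}(U) = {65, 67} ∈ τ_X ✓.
  U = {M, O}: f^{-1}(U) = {65, 66, 67} ∉ τ_X ✗.
  U = {M, N, O}: f^{-1}(U) = {65, 66, 67} ∉ τ_X ✗.
  U = {L, M, N, O}: f^{-1}(U) = {65, 66, 67, 68} ∈ τ_X ✓.
Found U = {M, O} with f^{-1}(U) = {65, 66, 67} not in τ_X. Therefore f is NOT continuous.


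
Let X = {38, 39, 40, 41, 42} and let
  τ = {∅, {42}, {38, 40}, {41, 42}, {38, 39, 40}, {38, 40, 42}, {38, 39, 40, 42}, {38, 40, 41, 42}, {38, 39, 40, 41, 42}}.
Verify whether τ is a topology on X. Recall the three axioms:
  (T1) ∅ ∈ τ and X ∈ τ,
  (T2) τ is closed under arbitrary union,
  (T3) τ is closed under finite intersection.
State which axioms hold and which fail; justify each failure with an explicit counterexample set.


τ IS a topology on X.

Axiom (T1): ∅ ∈ τ? Yes; X ∈ τ? Yes.
Axiom (T2/T3): check pairwise unions and intersections of members of τ.
All pairwise intersections and unions checked — each lies in τ. Therefore τ satisfies (T1), (T2), (T3): it IS a topology on X.


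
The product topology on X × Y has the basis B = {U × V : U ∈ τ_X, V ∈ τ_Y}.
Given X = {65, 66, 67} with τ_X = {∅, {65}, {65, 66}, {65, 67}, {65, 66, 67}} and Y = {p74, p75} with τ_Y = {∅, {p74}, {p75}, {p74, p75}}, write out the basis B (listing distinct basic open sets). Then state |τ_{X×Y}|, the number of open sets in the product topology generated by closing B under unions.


Basis B = {∅ × ∅, {65} × {p74}, {65} × {p75}, {65} × {p74, p75}, {65, 66} × {p74}, {65, 67} × {p74}, {65, 66} × {p75}, {65, 67} × {p75}, {65, 66, 67} × {p74}, {65, 66, 67} × {p75}, {65, 66} × {p74, p75}, {65, 67} × {p74, p75}, {65, 66, 67} × {p74, p75}}; |τ_{X×Y}| = 25.

Enumerate products U × V with U ∈ τ_X, V ∈ τ_Y (deduplicated):
  ∅ × ∅ = {} (∅)
  {65} × {p74} = {(65,p74)}
  {65} × {p75} = {(65,p75)}
  {65} × {p74, p75} = {(65,p74), (65,p75)}
  {65, 66} × {p74} = {(65,p74), (66,p74)}
  {65, 67} × {p74} = {(65,p74), (67,p74)}
  {65, 66} × {p75} = {(65,p75), (66,p75)}
  {65, 67} × {p75} = {(65,p75), (67,p75)}
  {65, 66, 67} × {p74} = {(65,p74), (66,p74), (67,p74)}
  {65, 66, 67} × {p75} = {(65,p75), (66,p75), (67,p75)}
  {65, 66} × {p74, p75} = {(65,p74), (65,p75), (66,p74), (66,p75)}
  {65, 67} × {p74, p75} = {(65,p74), (65,p75), (67,p74), (67,p75)}
  {65, 66, 67} × {p74, p75} = {(65,p74), (65,p75), (66,p74), (66,p75), (67,p74), (67,p75)}
These 13 distinct sets form the basis B.
Close under arbitrary unions to get τ_{X×Y}; counting gives |τ_{X×Y}| = 25.


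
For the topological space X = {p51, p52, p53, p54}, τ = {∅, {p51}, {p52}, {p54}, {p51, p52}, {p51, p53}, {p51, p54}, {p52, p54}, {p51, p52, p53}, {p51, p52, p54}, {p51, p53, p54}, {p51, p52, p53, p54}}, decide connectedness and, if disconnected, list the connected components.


(X, τ) is disconnected; components = [{p52}, {p54}, {p51, p53}].

Find clopen sets (U ∈ τ with X ∖ U ∈ τ):
  U = ∅, X ∖ U = {p51, p52, p53, p54} — both open, so U is clopen.
  U = {p52}, X ∖ U = {p51, p53, p54} — both open, so U is clopen.
  U = {p54}, X ∖ U = {p51, p52, p53} — both open, so U is clopen.
  U = {p51, p53}, X ∖ U = {p52, p54} — both open, so U is clopen.
  U = {p52, p54}, X ∖ U = {p51, p53} — both open, so U is clopen.
  U = {p51, p52, p53}, X ∖ U = {p54} — both open, so U is clopen.
  U = {p51, p53, p54}, X ∖ U = {p52} — both open, so U is clopen.
  U = {p51, p52, p53, p54}, X ∖ U = ∅ — both open, so U is clopen.
Nontrivial clopen(s) exist: e.g. {p52}. So (X, τ) is disconnected.
Compute connected components by grouping points that agree on all clopens:
  component: {p52}
  component: {p54}
  component: {p51, p53}


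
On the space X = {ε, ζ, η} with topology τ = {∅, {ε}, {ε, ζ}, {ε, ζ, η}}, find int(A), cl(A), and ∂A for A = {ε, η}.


int(A) = {ε}, cl(A) = {ε, ζ, η}, ∂A = {ζ, η}.

Closed sets in (X, τ) are complements of opens:
  closed(X, τ) = {∅, {η}, {ζ, η}, {ε, ζ, η}}.
int(A) = ⋃ {U ∈ τ : U ⊆ A}. Opens contained in A: ∅, {ε}.
Taking the union of these: int(A) = {ε}.
cl(A) = ⋂ {C closed : A ⊆ C}. Closed sets containing A: {ε, ζ, η}.
Intersecting these: cl(A) = {ε, ζ, η}.
∂A = cl(A) ∖ int(A) = {ε, ζ, η} ∖ {ε} = {ζ, η}.


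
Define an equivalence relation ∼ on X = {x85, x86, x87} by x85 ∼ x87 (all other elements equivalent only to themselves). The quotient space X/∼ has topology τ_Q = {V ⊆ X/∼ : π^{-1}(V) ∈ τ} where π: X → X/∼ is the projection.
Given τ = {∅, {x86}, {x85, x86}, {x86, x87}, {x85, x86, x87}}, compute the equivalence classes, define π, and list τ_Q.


X/∼ = {[x85=x87], [x86]}; |τ_Q| = 3.

Equivalence classes: [x85=x87], [x86].
Quotient map π: X → X/∼ sends x85 ↦ [x85=x87], x86 ↦ [x86], x87 ↦ [x85=x87].
For each subset V ⊆ X/∼, compute π^{-1}(V) ⊆ X and check whether π^{-1}(V) ∈ τ. V is open in τ_Q iff π^{-1}(V) ∈ τ.
  V = {}: π^{-1}(V) = ∅ ∈ τ ✓.
  V = {[x85=x87]}: π^{-1}(V) = {x85, x87} ∉ τ ✗.
  V = {[x86]}: π^{-1}(V) = {x86} ∈ τ ✓.
  V = {[x85=x87], [x86]}: π^{-1}(V) = {x85, x86, x87} ∈ τ ✓.
Open sets in the quotient: τ_Q = {{}, {[x86]}, {[x85=x87], [x86]}} (3 elements).


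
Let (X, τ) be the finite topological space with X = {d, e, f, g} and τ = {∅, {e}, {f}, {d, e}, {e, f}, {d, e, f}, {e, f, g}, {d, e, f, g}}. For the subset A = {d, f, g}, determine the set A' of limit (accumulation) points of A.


A' = {g}

For each x ∈ X, list the open sets U ∈ τ with x ∈ U, then check whether U ∩ (A ∖ {x}) ≠ ∅ for every such U.
  x = d: open {d, e} ∋ x has {d, e} ∩ (A ∖ {d}) = ∅, so x is NOT a limit point.
  x = e: open {e} ∋ x has {e} ∩ (A ∖ {e}) = ∅, so x is NOT a limit point.
  x = f: open {f} ∋ x has {f} ∩ (A ∖ {f}) = ∅, so x is NOT a limit point.
  x = g: opens ∋ x are {e, f, g}, {d, e, f, g}; each meets A ∖ {g}, so x IS a limit point.
Collecting: A' = {g}.


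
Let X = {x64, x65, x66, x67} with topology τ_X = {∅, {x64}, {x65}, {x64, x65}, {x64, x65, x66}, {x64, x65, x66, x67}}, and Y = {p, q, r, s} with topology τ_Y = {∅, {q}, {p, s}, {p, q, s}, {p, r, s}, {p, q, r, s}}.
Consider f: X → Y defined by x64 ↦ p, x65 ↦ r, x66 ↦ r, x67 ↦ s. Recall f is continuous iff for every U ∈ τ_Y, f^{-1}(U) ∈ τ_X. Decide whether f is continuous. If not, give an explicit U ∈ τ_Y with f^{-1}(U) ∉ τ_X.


f is NOT continuous.

Compute f^{-1}(U) for each U ∈ τ_Y:
  U = ∅: f^{-1}(U) = ∅ ∈ τ_X ✓.
  U = {q}: f^{-1}(U) = ∅ ∈ τ_X ✓.
  U = {p, s}: f^{-1}(U) = {x64, x67} ∉ τ_X ✗.
  U = {p, q, s}: f^{-1}(U) = {x64, x67} ∉ τ_X ✗.
  U = {p, r, s}: f^{-1}(U) = {x64, x65, x66, x67} ∈ τ_X ✓.
  U = {p, q, r, s}: f^{-1}(U) = {x64, x65, x66, x67} ∈ τ_X ✓.
Found U = {p, s} with f^{-1}(U) = {x64, x67} not in τ_X. Therefore f is NOT continuous.


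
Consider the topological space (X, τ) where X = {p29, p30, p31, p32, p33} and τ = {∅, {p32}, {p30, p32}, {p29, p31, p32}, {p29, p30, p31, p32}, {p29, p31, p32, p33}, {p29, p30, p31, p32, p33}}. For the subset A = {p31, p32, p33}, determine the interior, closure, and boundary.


int(A) = {p32}, cl(A) = {p29, p30, p31, p32, p33}, ∂A = {p29, p30, p31, p33}.

Closed sets in (X, τ) are complements of opens:
  closed(X, τ) = {∅, {p30}, {p33}, {p30, p33}, {p29, p31, p33}, {p29, p30, p31, p33}, {p29, p30, p31, p32, p33}}.
int(A) = ⋃ {U ∈ τ : U ⊆ A}. Opens contained in A: ∅, {p32}.
Taking the union of these: int(A) = {p32}.
cl(A) = ⋂ {C closed : A ⊆ C}. Closed sets containing A: {p29, p30, p31, p32, p33}.
Intersecting these: cl(A) = {p29, p30, p31, p32, p33}.
∂A = cl(A) ∖ int(A) = {p29, p30, p31, p32, p33} ∖ {p32} = {p29, p30, p31, p33}.


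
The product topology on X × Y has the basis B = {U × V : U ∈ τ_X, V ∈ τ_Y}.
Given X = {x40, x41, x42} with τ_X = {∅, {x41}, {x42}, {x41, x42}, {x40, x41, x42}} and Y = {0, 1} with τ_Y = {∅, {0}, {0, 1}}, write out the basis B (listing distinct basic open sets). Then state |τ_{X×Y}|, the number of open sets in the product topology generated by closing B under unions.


Basis B = {∅ × ∅, {x41} × {0}, {x42} × {0}, {x41} × {0, 1}, {x41, x42} × {0}, {x42} × {0, 1}, {x40, x41, x42} × {0}, {x41, x42} × {0, 1}, {x40, x41, x42} × {0, 1}}; |τ_{X×Y}| = 14.

Enumerate products U × V with U ∈ τ_X, V ∈ τ_Y (deduplicated):
  ∅ × ∅ = {} (∅)
  {x41} × {0} = {(x41,0)}
  {x42} × {0} = {(x42,0)}
  {x41} × {0, 1} = {(x41,0), (x41,1)}
  {x41, x42} × {0} = {(x41,0), (x42,0)}
  {x42} × {0, 1} = {(x42,0), (x42,1)}
  {x40, x41, x42} × {0} = {(x40,0), (x41,0), (x42,0)}
  {x41, x42} × {0, 1} = {(x41,0), (x41,1), (x42,0), (x42,1)}
  {x40, x41, x42} × {0, 1} = {(x40,0), (x40,1), (x41,0), (x41,1), (x42,0), (x42,1)}
These 9 distinct sets form the basis B.
Close under arbitrary unions to get τ_{X×Y}; counting gives |τ_{X×Y}| = 14.


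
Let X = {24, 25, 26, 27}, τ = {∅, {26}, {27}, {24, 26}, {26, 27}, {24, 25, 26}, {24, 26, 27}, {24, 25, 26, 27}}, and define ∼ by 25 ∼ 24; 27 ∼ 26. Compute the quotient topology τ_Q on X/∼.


X/∼ = {[24=25], [26=27]}; |τ_Q| = 3.

Equivalence classes: [24=25], [26=27].
Quotient map π: X → X/∼ sends 24 ↦ [24=25], 25 ↦ [24=25], 26 ↦ [26=27], 27 ↦ [26=27].
For each subset V ⊆ X/∼, compute π^{-1}(V) ⊆ X and check whether π^{-1}(V) ∈ τ. V is open in τ_Q iff π^{-1}(V) ∈ τ.
  V = {}: π^{-1}(V) = ∅ ∈ τ ✓.
  V = {[24=25]}: π^{-1}(V) = {24, 25} ∉ τ ✗.
  V = {[26=27]}: π^{-1}(V) = {26, 27} ∈ τ ✓.
  V = {[24=25], [26=27]}: π^{-1}(V) = {24, 25, 26, 27} ∈ τ ✓.
Open sets in the quotient: τ_Q = {{}, {[26=27]}, {[24=25], [26=27]}} (3 elements).


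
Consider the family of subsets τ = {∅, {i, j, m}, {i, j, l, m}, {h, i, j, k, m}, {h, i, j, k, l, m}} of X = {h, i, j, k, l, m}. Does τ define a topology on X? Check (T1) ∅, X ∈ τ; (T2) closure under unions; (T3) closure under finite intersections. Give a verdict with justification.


τ IS a topology on X.

Axiom (T1): ∅ ∈ τ? Yes; X ∈ τ? Yes.
Axiom (T2/T3): check pairwise unions and intersections of members of τ.
All pairwise intersections and unions checked — each lies in τ. Therefore τ satisfies (T1), (T2), (T3): it IS a topology on X.


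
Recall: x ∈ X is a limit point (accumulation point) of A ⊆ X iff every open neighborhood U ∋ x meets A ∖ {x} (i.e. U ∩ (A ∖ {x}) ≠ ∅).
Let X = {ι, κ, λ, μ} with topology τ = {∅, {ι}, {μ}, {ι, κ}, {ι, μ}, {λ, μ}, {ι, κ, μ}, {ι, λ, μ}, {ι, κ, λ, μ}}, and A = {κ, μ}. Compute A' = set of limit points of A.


A' = {λ}

For each x ∈ X, list the open sets U ∈ τ with x ∈ U, then check whether U ∩ (A ∖ {x}) ≠ ∅ for every such U.
  x = ι: open {ι} ∋ x has {ι} ∩ (A ∖ {ι}) = ∅, so x is NOT a limit point.
  x = κ: open {ι, κ} ∋ x has {ι, κ} ∩ (A ∖ {κ}) = ∅, so x is NOT a limit point.
  x = λ: opens ∋ x are {λ, μ}, {ι, λ, μ}, {ι, κ, λ, μ}; each meets A ∖ {λ}, so x IS a limit point.
  x = μ: open {μ} ∋ x has {μ} ∩ (A ∖ {μ}) = ∅, so x is NOT a limit point.
Collecting: A' = {λ}.


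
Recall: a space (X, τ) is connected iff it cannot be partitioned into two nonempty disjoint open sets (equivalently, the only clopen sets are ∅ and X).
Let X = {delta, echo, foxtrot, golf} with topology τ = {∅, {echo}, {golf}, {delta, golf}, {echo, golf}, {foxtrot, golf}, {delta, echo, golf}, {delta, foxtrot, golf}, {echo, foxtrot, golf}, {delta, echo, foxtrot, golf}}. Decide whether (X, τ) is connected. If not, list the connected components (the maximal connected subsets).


(X, τ) is disconnected; components = [{echo}, {delta, foxtrot, golf}].

Find clopen sets (U ∈ τ with X ∖ U ∈ τ):
  U = ∅, X ∖ U = {delta, echo, foxtrot, golf} — both open, so U is clopen.
  U = {echo}, X ∖ U = {delta, foxtrot, golf} — both open, so U is clopen.
  U = {delta, foxtrot, golf}, X ∖ U = {echo} — both open, so U is clopen.
  U = {delta, echo, foxtrot, golf}, X ∖ U = ∅ — both open, so U is clopen.
Nontrivial clopen(s) exist: e.g. {echo}. So (X, τ) is disconnected.
Compute connected components by grouping points that agree on all clopens:
  component: {echo}
  component: {delta, foxtrot, golf}


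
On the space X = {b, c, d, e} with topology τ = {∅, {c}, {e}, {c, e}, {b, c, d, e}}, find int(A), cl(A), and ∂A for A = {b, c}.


int(A) = {c}, cl(A) = {b, c, d}, ∂A = {b, d}.

Closed sets in (X, τ) are complements of opens:
  closed(X, τ) = {∅, {b, d}, {b, c, d}, {b, d, e}, {b, c, d, e}}.
int(A) = ⋃ {U ∈ τ : U ⊆ A}. Opens contained in A: ∅, {c}.
Taking the union of these: int(A) = {c}.
cl(A) = ⋂ {C closed : A ⊆ C}. Closed sets containing A: {b, c, d}, {b, c, d, e}.
Intersecting these: cl(A) = {b, c, d}.
∂A = cl(A) ∖ int(A) = {b, c, d} ∖ {c} = {b, d}.


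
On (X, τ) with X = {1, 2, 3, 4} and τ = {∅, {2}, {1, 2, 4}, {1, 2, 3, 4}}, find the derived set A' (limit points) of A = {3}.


A' = ∅

For each x ∈ X, list the open sets U ∈ τ with x ∈ U, then check whether U ∩ (A ∖ {x}) ≠ ∅ for every such U.
  x = 1: open {1, 2, 4} ∋ x has {1, 2, 4} ∩ (A ∖ {1}) = ∅, so x is NOT a limit point.
  x = 2: open {2} ∋ x has {2} ∩ (A ∖ {2}) = ∅, so x is NOT a limit point.
  x = 3: open {1, 2, 3, 4} ∋ x has {1, 2, 3, 4} ∩ (A ∖ {3}) = ∅, so x is NOT a limit point.
  x = 4: open {1, 2, 4} ∋ x has {1, 2, 4} ∩ (A ∖ {4}) = ∅, so x is NOT a limit point.
Collecting: A' = ∅.


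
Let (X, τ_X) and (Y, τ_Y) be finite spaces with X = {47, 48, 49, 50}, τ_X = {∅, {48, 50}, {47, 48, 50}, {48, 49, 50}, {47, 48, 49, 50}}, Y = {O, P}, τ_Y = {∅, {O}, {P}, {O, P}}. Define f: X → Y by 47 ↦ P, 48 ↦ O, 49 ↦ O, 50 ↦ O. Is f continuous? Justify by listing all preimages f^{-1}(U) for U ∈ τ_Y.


f is NOT continuous.

Compute f^{-1}(U) for each U ∈ τ_Y:
  U = ∅: f^{-1}(U) = ∅ ∈ τ_X ✓.
  U = {O}: f^{-1}(U) = {48, 49, 50} ∈ τ_X ✓.
  U = {P}: f^{-1}(U) = {47} ∉ τ_X ✗.
  U = {O, P}: f^{-1}(U) = {47, 48, 49, 50} ∈ τ_X ✓.
Found U = {P} with f^{-1}(U) = {47} not in τ_X. Therefore f is NOT continuous.


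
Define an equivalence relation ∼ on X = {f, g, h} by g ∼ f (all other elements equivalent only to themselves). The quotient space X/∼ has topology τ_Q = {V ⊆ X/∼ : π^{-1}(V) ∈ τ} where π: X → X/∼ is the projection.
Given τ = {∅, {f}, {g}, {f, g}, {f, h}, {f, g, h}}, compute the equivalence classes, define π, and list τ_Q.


X/∼ = {[f=g], [h]}; |τ_Q| = 3.

Equivalence classes: [f=g], [h].
Quotient map π: X → X/∼ sends f ↦ [f=g], g ↦ [f=g], h ↦ [h].
For each subset V ⊆ X/∼, compute π^{-1}(V) ⊆ X and check whether π^{-1}(V) ∈ τ. V is open in τ_Q iff π^{-1}(V) ∈ τ.
  V = {}: π^{-1}(V) = ∅ ∈ τ ✓.
  V = {[f=g]}: π^{-1}(V) = {f, g} ∈ τ ✓.
  V = {[h]}: π^{-1}(V) = {h} ∉ τ ✗.
  V = {[f=g], [h]}: π^{-1}(V) = {f, g, h} ∈ τ ✓.
Open sets in the quotient: τ_Q = {{}, {[f=g]}, {[f=g], [h]}} (3 elements).


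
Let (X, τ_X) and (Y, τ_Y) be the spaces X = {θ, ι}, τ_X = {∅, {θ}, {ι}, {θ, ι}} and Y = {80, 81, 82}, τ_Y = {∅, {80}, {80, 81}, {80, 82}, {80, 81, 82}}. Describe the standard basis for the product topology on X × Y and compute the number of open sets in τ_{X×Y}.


Basis B = {∅ × ∅, {θ} × {80}, {ι} × {80}, {θ} × {80, 81}, {θ} × {80, 82}, {θ, ι} × {80}, {ι} × {80, 81}, {ι} × {80, 82}, {θ} × {80, 81, 82}, {ι} × {80, 81, 82}, {θ, ι} × {80, 81}, {θ, ι} × {80, 82}, {θ, ι} × {80, 81, 82}}; |τ_{X×Y}| = 25.

Enumerate products U × V with U ∈ τ_X, V ∈ τ_Y (deduplicated):
  ∅ × ∅ = {} (∅)
  {θ} × {80} = {(θ,80)}
  {ι} × {80} = {(ι,80)}
  {θ} × {80, 81} = {(θ,80), (θ,81)}
  {θ} × {80, 82} = {(θ,80), (θ,82)}
  {θ, ι} × {80} = {(θ,80), (ι,80)}
  {ι} × {80, 81} = {(ι,80), (ι,81)}
  {ι} × {80, 82} = {(ι,80), (ι,82)}
  {θ} × {80, 81, 82} = {(θ,80), (θ,81), (θ,82)}
  {ι} × {80, 81, 82} = {(ι,80), (ι,81), (ι,82)}
  {θ, ι} × {80, 81} = {(θ,80), (θ,81), (ι,80), (ι,81)}
  {θ, ι} × {80, 82} = {(θ,80), (θ,82), (ι,80), (ι,82)}
  {θ, ι} × {80, 81, 82} = {(θ,80), (θ,81), (θ,82), (ι,80), (ι,81), (ι,82)}
These 13 distinct sets form the basis B.
Close under arbitrary unions to get τ_{X×Y}; counting gives |τ_{X×Y}| = 25.
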